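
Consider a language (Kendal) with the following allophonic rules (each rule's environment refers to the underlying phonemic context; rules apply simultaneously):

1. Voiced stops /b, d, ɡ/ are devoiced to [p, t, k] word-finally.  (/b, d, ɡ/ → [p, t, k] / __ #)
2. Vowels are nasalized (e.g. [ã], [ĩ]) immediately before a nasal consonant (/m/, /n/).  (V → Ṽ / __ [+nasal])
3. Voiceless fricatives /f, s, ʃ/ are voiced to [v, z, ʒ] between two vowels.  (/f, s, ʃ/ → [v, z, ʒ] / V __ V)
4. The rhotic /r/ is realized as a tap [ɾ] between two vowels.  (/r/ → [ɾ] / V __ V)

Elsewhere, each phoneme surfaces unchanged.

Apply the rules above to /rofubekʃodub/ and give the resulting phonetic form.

[rovubekʃodup]

/r/ (word-initial) fails the environment for rule 4, so it stays [r].
/o/ (between /r/ and /f/) is in the target of rule 2 but the environment (before a nasal consonant) is not met → [o].
/f/ meets the environment for rule 3 (between two vowels) → [v].
/u/ (between /f/ and /b/) is in the target of rule 2 but the environment (before a nasal consonant) is not met → [u].
/b/ (between /u/ and /e/): rule 1 targets it, but not word-finally → unchanged [b].
/e/ (between /b/ and /k/): rule 2 targets it, but not before a nasal consonant → unchanged [e].
/k/ (between /e/ and /ʃ/): no rule targets it → [k].
/ʃ/ (between /k/ and /o/): rule 3 targets it, but not between two vowels → unchanged [ʃ].
/o/ (between /ʃ/ and /d/): rule 2 targets it, but not before a nasal consonant → unchanged [o].
/d/ (between /o/ and /u/) is in the target of rule 1 but the environment (word-finally) is not met → [d].
/u/ (between /d/ and /b/) fails the environment for rule 2, so it stays [u].
/b/ (word-final): word-finally, so rule 1 applies → [p].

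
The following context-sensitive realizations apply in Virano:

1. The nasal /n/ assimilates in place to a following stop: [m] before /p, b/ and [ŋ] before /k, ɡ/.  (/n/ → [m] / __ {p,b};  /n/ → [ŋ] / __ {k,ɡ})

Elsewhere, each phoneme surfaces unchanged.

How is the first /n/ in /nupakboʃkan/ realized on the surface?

[n]

/n/ (word-initial): rule 1 targets it, but not before a labial or velar stop → unchanged [n].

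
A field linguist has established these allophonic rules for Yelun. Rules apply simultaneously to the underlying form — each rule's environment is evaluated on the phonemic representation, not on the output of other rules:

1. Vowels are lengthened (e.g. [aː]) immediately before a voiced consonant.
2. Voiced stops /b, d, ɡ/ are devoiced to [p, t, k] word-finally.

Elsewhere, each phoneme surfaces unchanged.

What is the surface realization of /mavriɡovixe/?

/a/ — between /m/ and /v/, before a voiced consonant — surfaces as [aː] (rule 1).
/i/ (between /r/ and /ɡ/): before a voiced consonant, so rule 1 applies → [iː].
/ɡ/ (between /i/ and /o/): rule 2 targets it, but not word-finally → unchanged [ɡ].
Rule 1 applies to /o/ (between /ɡ/ and /v/: before a voiced consonant) → [oː].
/i/ (between /v/ and /x/) fails the environment for rule 1, so it stays [i].
/e/ (word-final): rule 1 targets it, but not before a voiced consonant → unchanged [e].

[maːvriːɡoːvixe]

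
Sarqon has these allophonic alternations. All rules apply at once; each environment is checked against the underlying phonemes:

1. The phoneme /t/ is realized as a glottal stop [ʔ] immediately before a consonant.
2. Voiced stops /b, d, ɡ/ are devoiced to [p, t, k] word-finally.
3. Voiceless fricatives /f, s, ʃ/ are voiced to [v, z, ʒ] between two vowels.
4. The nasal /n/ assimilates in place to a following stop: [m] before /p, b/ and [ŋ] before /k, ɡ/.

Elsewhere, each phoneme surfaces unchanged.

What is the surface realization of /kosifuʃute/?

[kozivuʒute]

/k/ (word-initial) is unaffected → [k].
/o/ stays [o].
/s/ (between /o/ and /i/): between two vowels, so rule 3 applies → [z].
/i/ (between /s/ and /f/): no rule targets it → [i].
Rule 3 applies to /f/ (between /i/ and /u/: between two vowels) → [v].
/u/ — not in any rule's target class → [u].
Rule 3 applies to /ʃ/ (between /u/ and /u/: between two vowels) → [ʒ].
/u/ stays [u].
/t/ — between /u/ and /e/; rule 1 does not apply here → [t].
/e/ (word-final) is unaffected → [e].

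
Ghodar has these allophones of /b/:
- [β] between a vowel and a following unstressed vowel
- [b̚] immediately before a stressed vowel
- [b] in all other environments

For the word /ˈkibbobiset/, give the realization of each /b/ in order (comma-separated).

Occurrence 1 (position 3): no conditioning environment matches → elsewhere allophone [b].
Occurrence 2 (position 4): no conditioning environment matches → elsewhere allophone [b].
Occurrence 3 (position 6): between a vowel and a following unstressed vowel → [β].

[b], [b], [β]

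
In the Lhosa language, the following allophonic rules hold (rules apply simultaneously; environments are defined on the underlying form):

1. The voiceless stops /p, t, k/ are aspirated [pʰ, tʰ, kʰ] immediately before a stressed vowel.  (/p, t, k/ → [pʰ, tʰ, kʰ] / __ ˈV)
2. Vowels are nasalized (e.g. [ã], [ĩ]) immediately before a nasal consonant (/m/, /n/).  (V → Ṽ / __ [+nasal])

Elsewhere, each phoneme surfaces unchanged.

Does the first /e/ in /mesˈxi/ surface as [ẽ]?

No

/e/ (between /m/ and /s/): rule 2 targets it, but not before a nasal consonant → unchanged [e].
The actual realization is [e], not [ẽ].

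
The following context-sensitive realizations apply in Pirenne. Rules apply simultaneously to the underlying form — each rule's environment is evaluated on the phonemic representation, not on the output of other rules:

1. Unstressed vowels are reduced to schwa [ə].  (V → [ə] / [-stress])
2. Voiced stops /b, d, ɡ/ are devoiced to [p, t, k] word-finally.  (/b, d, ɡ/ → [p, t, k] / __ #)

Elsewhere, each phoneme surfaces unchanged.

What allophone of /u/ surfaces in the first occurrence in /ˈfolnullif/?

Rule 1 applies to /u/ (between /n/ and /l/: in an unstressed syllable) → [ə].

[ə]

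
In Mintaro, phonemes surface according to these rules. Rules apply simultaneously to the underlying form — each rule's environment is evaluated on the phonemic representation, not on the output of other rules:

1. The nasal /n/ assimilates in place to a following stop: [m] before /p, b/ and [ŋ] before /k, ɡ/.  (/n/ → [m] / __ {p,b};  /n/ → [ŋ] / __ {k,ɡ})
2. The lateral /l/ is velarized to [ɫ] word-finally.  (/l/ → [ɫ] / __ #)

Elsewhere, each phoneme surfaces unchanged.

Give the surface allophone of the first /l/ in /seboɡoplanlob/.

[l]

/l/ (between /p/ and /a/) is in the target of rule 2 but the environment (word-finally) is not met → [l].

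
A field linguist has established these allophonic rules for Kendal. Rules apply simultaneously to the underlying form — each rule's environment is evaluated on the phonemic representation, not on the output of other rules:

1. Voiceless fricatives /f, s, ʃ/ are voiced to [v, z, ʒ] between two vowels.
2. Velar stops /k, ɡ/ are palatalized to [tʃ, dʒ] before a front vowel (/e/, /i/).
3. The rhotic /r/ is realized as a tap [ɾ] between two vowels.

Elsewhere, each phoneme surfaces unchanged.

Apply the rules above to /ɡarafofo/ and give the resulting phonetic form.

[ɡaɾavovo]

/ɡ/ (word-initial): rule 2 targets it, but not before a front vowel → unchanged [ɡ].
/a/ — not in any rule's target class → [a].
/r/ (between /a/ and /a/): between two vowels, so rule 3 applies → [ɾ].
/a/ — not in any rule's target class → [a].
/f/ meets the environment for rule 1 (between two vowels) → [v].
/o/ stays [o].
/f/ — between /o/ and /o/, between two vowels — surfaces as [v] (rule 1).
/o/ (word-final) is unaffected → [o].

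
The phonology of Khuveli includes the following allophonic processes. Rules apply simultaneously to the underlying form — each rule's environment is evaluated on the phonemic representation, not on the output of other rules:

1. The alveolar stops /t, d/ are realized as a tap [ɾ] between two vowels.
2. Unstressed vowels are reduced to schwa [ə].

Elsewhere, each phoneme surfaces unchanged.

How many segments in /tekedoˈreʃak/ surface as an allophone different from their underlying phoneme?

5

Segments that undergo a rule: /e/ → [ə] (rule 2); /e/ → [ə] (rule 2); /d/ → [ɾ] (rule 1); /o/ → [ə] (rule 2); /a/ → [ə] (rule 2).
All other segments surface unchanged.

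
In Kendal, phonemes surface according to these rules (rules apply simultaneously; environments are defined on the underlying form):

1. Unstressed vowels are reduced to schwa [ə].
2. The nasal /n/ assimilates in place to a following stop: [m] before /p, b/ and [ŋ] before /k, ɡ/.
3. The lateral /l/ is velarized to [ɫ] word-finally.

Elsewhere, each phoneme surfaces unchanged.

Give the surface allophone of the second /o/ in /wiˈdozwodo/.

Rule 1 applies to /o/ (between /w/ and /d/: in an unstressed syllable) → [ə].

[ə]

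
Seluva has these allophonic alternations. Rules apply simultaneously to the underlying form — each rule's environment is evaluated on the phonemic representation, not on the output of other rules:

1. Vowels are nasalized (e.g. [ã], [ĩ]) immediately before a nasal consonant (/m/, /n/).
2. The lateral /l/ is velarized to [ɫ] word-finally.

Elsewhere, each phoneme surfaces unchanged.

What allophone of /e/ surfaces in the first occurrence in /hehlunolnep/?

[e]

/e/ — between /h/ and /h/; rule 1 does not apply here → [e].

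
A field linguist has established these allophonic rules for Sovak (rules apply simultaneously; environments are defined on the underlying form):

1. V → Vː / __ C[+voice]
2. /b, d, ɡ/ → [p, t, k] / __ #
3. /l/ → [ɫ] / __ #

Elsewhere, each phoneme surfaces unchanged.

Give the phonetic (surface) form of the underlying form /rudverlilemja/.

[ruːdveːrliːleːmja]

/r/ (word-initial): no rule targets it → [r].
/u/ — between /r/ and /d/, before a voiced consonant — surfaces as [uː] (rule 1).
/d/ (between /u/ and /v/) is in the target of rule 2 but the environment (word-finally) is not met → [d].
/v/ — not in any rule's target class → [v].
/e/ — between /v/ and /r/, before a voiced consonant — surfaces as [eː] (rule 1).
/r/ (between /e/ and /l/) is unaffected → [r].
/l/ (between /r/ and /i/): rule 3 targets it, but not word-finally → unchanged [l].
/i/ meets the environment for rule 1 (before a voiced consonant) → [iː].
/l/ (between /i/ and /e/): rule 3 targets it, but not word-finally → unchanged [l].
/e/ — between /l/ and /m/, before a voiced consonant — surfaces as [eː] (rule 1).
/m/ — not in any rule's target class → [m].
/j/ stays [j].
/a/ (word-final) is in the target of rule 1 but the environment (before a voiced consonant) is not met → [a].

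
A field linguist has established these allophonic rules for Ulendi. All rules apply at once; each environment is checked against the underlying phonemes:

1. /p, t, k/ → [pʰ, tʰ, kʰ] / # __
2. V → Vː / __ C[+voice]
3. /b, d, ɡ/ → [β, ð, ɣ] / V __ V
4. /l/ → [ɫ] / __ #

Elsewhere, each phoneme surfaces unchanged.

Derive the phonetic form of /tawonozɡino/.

Rule 1 applies to /t/ (word-initial: word-initially) → [tʰ].
/a/ meets the environment for rule 2 (before a voiced consonant) → [aː].
/w/ (between /a/ and /o/): no rule targets it → [w].
Rule 2 applies to /o/ (between /w/ and /n/: before a voiced consonant) → [oː].
/n/ — not in any rule's target class → [n].
/o/ (between /n/ and /z/): before a voiced consonant, so rule 2 applies → [oː].
/z/ (between /o/ and /ɡ/) is unaffected → [z].
/ɡ/ — between /z/ and /i/; rule 3 does not apply here → [ɡ].
/i/ (between /ɡ/ and /n/): before a voiced consonant, so rule 2 applies → [iː].
/n/ — not in any rule's target class → [n].
/o/ (word-final) is in the target of rule 2 but the environment (before a voiced consonant) is not met → [o].

[tʰaːwoːnoːzɡiːno]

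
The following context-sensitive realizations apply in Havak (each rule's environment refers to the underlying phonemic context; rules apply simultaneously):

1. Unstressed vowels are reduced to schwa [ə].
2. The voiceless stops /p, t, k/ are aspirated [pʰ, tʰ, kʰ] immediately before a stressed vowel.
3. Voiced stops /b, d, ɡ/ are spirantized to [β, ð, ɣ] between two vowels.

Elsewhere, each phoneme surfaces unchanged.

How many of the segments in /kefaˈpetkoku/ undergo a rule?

Segments that undergo a rule: /e/ → [ə] (rule 1); /a/ → [ə] (rule 1); /p/ → [pʰ] (rule 2); /o/ → [ə] (rule 1); /u/ → [ə] (rule 1).
All other segments surface unchanged.

5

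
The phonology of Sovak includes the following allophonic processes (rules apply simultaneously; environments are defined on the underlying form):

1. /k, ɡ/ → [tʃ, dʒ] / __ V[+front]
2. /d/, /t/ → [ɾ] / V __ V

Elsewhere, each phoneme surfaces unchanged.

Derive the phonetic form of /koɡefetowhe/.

/k/ (word-initial) fails the environment for rule 1, so it stays [k].
/o/ (between /k/ and /ɡ/) is unaffected → [o].
/ɡ/ meets the environment for rule 1 (before a front vowel) → [dʒ].
/e/ — not in any rule's target class → [e].
/f/ — not in any rule's target class → [f].
/e/ stays [e].
/t/ (between /e/ and /o/) occurs between two vowels → [ɾ] by rule 2.
/o/ (between /t/ and /w/) is unaffected → [o].
/w/ stays [w].
/h/ (between /w/ and /e/) is unaffected → [h].
/e/ (word-final): no rule targets it → [e].

[kodʒefeɾowhe]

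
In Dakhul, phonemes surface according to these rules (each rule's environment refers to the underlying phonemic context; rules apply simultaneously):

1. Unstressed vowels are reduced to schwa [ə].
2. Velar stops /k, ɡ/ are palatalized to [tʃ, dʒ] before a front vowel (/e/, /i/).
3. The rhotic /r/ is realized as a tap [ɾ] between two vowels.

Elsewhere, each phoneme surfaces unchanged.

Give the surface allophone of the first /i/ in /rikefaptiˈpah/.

/i/ (between /r/ and /k/): in an unstressed syllable, so rule 1 applies → [ə].

[ə]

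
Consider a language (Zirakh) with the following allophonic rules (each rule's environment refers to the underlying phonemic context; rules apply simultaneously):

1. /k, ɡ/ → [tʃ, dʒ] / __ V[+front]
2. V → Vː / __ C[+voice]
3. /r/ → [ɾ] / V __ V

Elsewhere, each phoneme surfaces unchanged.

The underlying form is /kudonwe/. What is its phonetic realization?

[kuːdoːnwe]

/k/ (word-initial) fails the environment for rule 1, so it stays [k].
/u/ — between /k/ and /d/, before a voiced consonant — surfaces as [uː] (rule 2).
/d/ — not in any rule's target class → [d].
/o/ — between /d/ and /n/, before a voiced consonant — surfaces as [oː] (rule 2).
/n/ (between /o/ and /w/): no rule targets it → [n].
/w/ (between /n/ and /e/): no rule targets it → [w].
/e/ (word-final) fails the environment for rule 2, so it stays [e].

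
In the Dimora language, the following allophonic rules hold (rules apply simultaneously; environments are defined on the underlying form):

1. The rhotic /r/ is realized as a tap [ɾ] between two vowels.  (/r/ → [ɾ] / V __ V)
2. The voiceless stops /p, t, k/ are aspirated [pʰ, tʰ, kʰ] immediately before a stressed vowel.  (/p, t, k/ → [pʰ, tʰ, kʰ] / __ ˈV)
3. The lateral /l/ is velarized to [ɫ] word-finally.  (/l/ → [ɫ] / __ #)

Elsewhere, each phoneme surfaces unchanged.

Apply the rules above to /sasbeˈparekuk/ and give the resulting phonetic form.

[sasbeˈpʰaɾekuk]

/s/ (word-initial) is unaffected → [s].
/a/ — not in any rule's target class → [a].
/s/ — not in any rule's target class → [s].
/b/ stays [b].
/e/ stays [e].
/p/ (between /e/ and /a/): immediately before a stressed vowel, so rule 2 applies → [pʰ].
/a/ stays [a].
Rule 1 applies to /r/ (between /a/ and /e/: between two vowels) → [ɾ].
/e/ (between /r/ and /k/): no rule targets it → [e].
/k/ — between /e/ and /u/; rule 2 does not apply here → [k].
/u/ (between /k/ and /k/) is unaffected → [u].
/k/ (word-final) fails the environment for rule 2, so it stays [k].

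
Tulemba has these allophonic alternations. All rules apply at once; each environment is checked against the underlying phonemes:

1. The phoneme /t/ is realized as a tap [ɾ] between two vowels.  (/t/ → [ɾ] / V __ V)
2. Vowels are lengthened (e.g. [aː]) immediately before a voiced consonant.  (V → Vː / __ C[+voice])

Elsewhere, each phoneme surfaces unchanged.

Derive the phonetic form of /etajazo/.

[eɾaːjaːzo]

/e/ — word-initial; rule 2 does not apply here → [e].
Rule 1 applies to /t/ (between /e/ and /a/: between two vowels) → [ɾ].
Rule 2 applies to /a/ (between /t/ and /j/: before a voiced consonant) → [aː].
/j/ (between /a/ and /a/): no rule targets it → [j].
/a/ (between /j/ and /z/) occurs before a voiced consonant → [aː] by rule 2.
/z/ (between /a/ and /o/) is unaffected → [z].
/o/ (word-final): rule 2 targets it, but not before a voiced consonant → unchanged [o].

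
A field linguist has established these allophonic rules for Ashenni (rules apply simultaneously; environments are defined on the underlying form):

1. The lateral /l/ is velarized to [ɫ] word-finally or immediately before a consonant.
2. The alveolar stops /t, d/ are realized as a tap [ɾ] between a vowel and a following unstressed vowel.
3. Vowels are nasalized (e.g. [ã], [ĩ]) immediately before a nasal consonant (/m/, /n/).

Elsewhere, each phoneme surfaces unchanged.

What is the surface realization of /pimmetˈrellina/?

/i/ (between /p/ and /m/): before a nasal consonant, so rule 3 applies → [ĩ].
/e/ (between /m/ and /t/) fails the environment for rule 3, so it stays [e].
/t/ (between /e/ and /r/) is in the target of rule 2 but the environment (between a vowel and a following unstressed vowel) is not met → [t].
/e/ (between /r/ and /l/) fails the environment for rule 3, so it stays [e].
/l/ (between /e/ and /l/) occurs word-finally or immediately before a consonant → [ɫ] by rule 1.
/l/ (between /l/ and /i/) is in the target of rule 1 but the environment (word-finally or immediately before a consonant) is not met → [l].
/i/ — between /l/ and /n/, before a nasal consonant — surfaces as [ĩ] (rule 3).
/a/ (word-final) fails the environment for rule 3, so it stays [a].

[pĩmmetˈreɫlĩna]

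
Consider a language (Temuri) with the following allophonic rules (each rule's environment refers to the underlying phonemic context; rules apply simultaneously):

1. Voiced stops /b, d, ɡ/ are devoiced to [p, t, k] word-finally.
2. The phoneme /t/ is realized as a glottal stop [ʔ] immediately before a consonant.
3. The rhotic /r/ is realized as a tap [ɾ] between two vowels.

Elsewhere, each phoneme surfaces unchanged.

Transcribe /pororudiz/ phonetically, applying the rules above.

/p/ (word-initial) is unaffected → [p].
/o/ — not in any rule's target class → [o].
Rule 3 applies to /r/ (between /o/ and /o/: between two vowels) → [ɾ].
/o/ (between /r/ and /r/) is unaffected → [o].
Rule 3 applies to /r/ (between /o/ and /u/: between two vowels) → [ɾ].
/u/ (between /r/ and /d/): no rule targets it → [u].
/d/ (between /u/ and /i/) fails the environment for rule 1, so it stays [d].
/i/ (between /d/ and /z/): no rule targets it → [i].
/z/ (word-final) is unaffected → [z].

[poɾoɾudiz]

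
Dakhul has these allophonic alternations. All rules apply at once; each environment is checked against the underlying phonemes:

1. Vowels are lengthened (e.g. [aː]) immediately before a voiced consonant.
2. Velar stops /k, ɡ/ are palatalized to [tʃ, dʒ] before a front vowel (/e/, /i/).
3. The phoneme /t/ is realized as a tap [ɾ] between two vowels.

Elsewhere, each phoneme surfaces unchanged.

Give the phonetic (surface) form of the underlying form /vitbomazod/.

[vitboːmaːzoːd]

/v/ (word-initial): no rule targets it → [v].
/i/ (between /v/ and /t/) is in the target of rule 1 but the environment (before a voiced consonant) is not met → [i].
/t/ — between /i/ and /b/; rule 3 does not apply here → [t].
/b/ — not in any rule's target class → [b].
/o/ (between /b/ and /m/) occurs before a voiced consonant → [oː] by rule 1.
/m/ (between /o/ and /a/) is unaffected → [m].
/a/ (between /m/ and /z/): before a voiced consonant, so rule 1 applies → [aː].
/z/ — not in any rule's target class → [z].
/o/ (between /z/ and /d/): before a voiced consonant, so rule 1 applies → [oː].
/d/ stays [d].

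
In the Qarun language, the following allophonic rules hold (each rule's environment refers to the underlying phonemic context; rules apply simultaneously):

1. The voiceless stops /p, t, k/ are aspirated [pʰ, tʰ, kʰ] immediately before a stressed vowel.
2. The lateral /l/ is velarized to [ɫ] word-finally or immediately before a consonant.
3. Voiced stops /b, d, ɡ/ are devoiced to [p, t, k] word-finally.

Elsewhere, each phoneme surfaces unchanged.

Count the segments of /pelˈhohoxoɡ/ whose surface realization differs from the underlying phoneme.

Segments that undergo a rule: /l/ → [ɫ] (rule 2); /ɡ/ → [k] (rule 3).
All other segments surface unchanged.

2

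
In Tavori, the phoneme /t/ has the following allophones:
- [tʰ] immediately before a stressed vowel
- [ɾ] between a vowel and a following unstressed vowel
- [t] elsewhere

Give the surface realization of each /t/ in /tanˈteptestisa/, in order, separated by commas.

Occurrence 1 (position 1): no conditioning environment matches → elsewhere allophone [t].
Occurrence 2 (position 4): immediately before a stressed vowel → [tʰ].
Occurrence 3 (position 7): no conditioning environment matches → elsewhere allophone [t].
Occurrence 4 (position 10): no conditioning environment matches → elsewhere allophone [t].

[t], [tʰ], [t], [t]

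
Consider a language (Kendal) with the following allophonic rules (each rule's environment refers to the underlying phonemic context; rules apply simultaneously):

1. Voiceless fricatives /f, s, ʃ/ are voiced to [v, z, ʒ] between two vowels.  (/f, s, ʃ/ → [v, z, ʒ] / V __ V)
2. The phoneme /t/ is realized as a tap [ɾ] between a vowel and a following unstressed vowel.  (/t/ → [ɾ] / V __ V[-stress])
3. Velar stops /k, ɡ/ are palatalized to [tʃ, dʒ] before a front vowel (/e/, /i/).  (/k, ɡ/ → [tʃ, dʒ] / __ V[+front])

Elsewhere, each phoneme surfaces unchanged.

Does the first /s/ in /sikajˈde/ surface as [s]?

Yes

/s/ (word-initial) is in the target of rule 1 but the environment (between two vowels) is not met → [s].
The actual realization is [s], which matches [s].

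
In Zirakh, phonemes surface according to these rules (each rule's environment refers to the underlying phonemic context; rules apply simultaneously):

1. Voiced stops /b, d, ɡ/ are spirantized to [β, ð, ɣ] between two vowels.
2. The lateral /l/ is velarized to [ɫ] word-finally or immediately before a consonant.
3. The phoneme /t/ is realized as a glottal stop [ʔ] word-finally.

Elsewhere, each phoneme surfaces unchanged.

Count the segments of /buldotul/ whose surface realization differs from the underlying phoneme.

Segments that undergo a rule: /l/ → [ɫ] (rule 2); /l/ → [ɫ] (rule 2).
All other segments surface unchanged.

2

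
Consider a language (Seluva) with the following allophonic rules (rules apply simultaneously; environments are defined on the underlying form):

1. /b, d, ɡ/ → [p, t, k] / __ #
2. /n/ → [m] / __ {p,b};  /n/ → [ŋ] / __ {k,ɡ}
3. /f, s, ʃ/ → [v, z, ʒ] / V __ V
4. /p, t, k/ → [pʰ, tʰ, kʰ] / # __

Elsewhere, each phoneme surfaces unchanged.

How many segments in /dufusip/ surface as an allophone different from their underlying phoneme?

2

Segments that undergo a rule: /f/ → [v] (rule 3); /s/ → [z] (rule 3).
All other segments surface unchanged.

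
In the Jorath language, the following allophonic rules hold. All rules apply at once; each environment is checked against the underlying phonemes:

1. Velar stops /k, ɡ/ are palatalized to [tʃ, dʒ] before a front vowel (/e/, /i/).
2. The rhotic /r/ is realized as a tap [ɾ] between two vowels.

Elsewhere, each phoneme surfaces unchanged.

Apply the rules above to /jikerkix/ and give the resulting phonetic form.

[jitʃertʃix]

/j/ stays [j].
/i/ stays [i].
/k/ meets the environment for rule 1 (before a front vowel) → [tʃ].
/e/ (between /k/ and /r/): no rule targets it → [e].
/r/ — between /e/ and /k/; rule 2 does not apply here → [r].
/k/ — between /r/ and /i/, before a front vowel — surfaces as [tʃ] (rule 1).
/i/ stays [i].
/x/ — not in any rule's target class → [x].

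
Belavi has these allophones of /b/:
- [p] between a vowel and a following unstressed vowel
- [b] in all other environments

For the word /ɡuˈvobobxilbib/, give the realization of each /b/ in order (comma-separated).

Occurrence 1 (position 5): between a vowel and a following unstressed vowel → [p].
Occurrence 2 (position 7): no conditioning environment matches → elsewhere allophone [b].
Occurrence 3 (position 11): no conditioning environment matches → elsewhere allophone [b].
Occurrence 4 (position 13): no conditioning environment matches → elsewhere allophone [b].

[p], [b], [b], [b]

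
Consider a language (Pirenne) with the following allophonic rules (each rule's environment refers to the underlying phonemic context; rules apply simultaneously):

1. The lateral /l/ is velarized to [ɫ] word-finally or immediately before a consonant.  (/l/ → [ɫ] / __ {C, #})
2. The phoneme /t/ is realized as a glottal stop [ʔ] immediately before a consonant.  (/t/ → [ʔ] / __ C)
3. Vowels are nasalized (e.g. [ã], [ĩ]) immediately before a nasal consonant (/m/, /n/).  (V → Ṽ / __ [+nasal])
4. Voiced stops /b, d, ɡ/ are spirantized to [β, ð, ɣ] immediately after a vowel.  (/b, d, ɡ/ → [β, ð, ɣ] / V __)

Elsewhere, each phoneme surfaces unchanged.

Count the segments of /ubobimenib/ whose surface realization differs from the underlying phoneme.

Segments that undergo a rule: /b/ → [β] (rule 4); /b/ → [β] (rule 4); /i/ → [ĩ] (rule 3); /e/ → [ẽ] (rule 3); /b/ → [β] (rule 4).
All other segments surface unchanged.

5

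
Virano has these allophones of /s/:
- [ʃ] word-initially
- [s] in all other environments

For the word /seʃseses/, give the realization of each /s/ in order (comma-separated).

[ʃ], [s], [s], [s]

Occurrence 1 (position 1): word-initially → [ʃ].
Occurrence 2 (position 4): no conditioning environment matches → elsewhere allophone [s].
Occurrence 3 (position 6): no conditioning environment matches → elsewhere allophone [s].
Occurrence 4 (position 8): no conditioning environment matches → elsewhere allophone [s].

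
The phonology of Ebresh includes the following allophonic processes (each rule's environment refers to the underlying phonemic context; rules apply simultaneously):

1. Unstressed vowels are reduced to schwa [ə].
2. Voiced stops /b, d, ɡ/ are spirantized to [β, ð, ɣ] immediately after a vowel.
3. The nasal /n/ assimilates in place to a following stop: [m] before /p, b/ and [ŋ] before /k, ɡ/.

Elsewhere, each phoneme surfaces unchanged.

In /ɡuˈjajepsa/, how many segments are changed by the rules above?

Segments that undergo a rule: /u/ → [ə] (rule 1); /e/ → [ə] (rule 1); /a/ → [ə] (rule 1).
All other segments surface unchanged.

3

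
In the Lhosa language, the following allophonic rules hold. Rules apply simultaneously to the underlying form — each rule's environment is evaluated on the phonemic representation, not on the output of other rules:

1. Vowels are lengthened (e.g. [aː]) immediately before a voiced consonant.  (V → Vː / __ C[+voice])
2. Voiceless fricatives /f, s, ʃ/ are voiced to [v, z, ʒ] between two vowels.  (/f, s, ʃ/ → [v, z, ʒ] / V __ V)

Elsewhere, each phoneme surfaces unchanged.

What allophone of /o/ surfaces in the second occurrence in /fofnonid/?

[oː]

/o/ — between /n/ and /n/, before a voiced consonant — surfaces as [oː] (rule 1).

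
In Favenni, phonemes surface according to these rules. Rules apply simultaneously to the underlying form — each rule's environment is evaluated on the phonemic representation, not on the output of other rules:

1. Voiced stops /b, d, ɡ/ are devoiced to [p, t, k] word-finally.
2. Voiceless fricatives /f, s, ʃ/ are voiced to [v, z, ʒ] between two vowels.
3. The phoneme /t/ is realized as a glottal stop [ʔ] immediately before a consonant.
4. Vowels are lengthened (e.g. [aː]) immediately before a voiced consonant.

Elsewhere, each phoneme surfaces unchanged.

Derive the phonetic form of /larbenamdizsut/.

[laːrbeːnaːmdiːzsut]

/l/ (word-initial) is unaffected → [l].
/a/ — between /l/ and /r/, before a voiced consonant — surfaces as [aː] (rule 4).
/r/ — not in any rule's target class → [r].
/b/ — between /r/ and /e/; rule 1 does not apply here → [b].
/e/ — between /b/ and /n/, before a voiced consonant — surfaces as [eː] (rule 4).
/n/ (between /e/ and /a/) is unaffected → [n].
/a/ meets the environment for rule 4 (before a voiced consonant) → [aː].
/m/ (between /a/ and /d/): no rule targets it → [m].
/d/ (between /m/ and /i/): rule 1 targets it, but not word-finally → unchanged [d].
/i/ — between /d/ and /z/, before a voiced consonant — surfaces as [iː] (rule 4).
/z/ (between /i/ and /s/): no rule targets it → [z].
/s/ (between /z/ and /u/): rule 2 targets it, but not between two vowels → unchanged [s].
/u/ (between /s/ and /t/): rule 4 targets it, but not before a voiced consonant → unchanged [u].
/t/ (word-final) is in the target of rule 3 but the environment (immediately before a consonant) is not met → [t].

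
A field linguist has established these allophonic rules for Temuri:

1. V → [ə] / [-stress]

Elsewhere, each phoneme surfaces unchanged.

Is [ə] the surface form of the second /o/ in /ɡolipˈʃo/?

/o/ (word-final) is in the target of rule 1 but the environment (in an unstressed syllable) is not met → [o].
The actual realization is [o], not [ə].

No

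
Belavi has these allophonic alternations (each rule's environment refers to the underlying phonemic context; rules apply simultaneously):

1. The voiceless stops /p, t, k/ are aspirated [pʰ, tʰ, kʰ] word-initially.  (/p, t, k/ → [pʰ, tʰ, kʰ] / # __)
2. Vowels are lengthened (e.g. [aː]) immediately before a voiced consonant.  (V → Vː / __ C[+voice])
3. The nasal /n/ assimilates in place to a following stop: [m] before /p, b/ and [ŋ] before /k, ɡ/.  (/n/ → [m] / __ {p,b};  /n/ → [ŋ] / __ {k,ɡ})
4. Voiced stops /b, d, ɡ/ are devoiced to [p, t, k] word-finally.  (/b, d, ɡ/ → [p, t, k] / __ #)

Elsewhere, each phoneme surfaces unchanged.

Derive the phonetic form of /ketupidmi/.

[kʰetupiːdmi]

/k/ meets the environment for rule 1 (word-initially) → [kʰ].
/e/ (between /k/ and /t/) is in the target of rule 2 but the environment (before a voiced consonant) is not met → [e].
/t/ — between /e/ and /u/; rule 1 does not apply here → [t].
/u/ — between /t/ and /p/; rule 2 does not apply here → [u].
/p/ — between /u/ and /i/; rule 1 does not apply here → [p].
Rule 2 applies to /i/ (between /p/ and /d/: before a voiced consonant) → [iː].
/d/ (between /i/ and /m/) is in the target of rule 4 but the environment (word-finally) is not met → [d].
/m/ — not in any rule's target class → [m].
/i/ — word-final; rule 2 does not apply here → [i].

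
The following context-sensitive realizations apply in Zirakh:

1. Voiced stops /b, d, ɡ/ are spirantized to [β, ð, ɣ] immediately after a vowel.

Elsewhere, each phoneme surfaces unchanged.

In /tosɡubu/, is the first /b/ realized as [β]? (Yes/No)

/b/ meets the environment for rule 1 (immediately after a vowel) → [β].
The actual realization is [β], which matches [β].

Yes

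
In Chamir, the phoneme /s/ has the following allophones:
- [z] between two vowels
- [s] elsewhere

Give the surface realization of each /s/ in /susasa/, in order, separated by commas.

Occurrence 1 (position 1): no conditioning environment matches → elsewhere allophone [s].
Occurrence 2 (position 3): between two vowels → [z].
Occurrence 3 (position 5): between two vowels → [z].

[s], [z], [z]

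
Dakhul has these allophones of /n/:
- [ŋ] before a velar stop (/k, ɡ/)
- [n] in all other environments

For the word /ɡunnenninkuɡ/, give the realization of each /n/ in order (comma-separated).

[n], [n], [n], [n], [ŋ]

Occurrence 1 (position 3): no conditioning environment matches → elsewhere allophone [n].
Occurrence 2 (position 4): no conditioning environment matches → elsewhere allophone [n].
Occurrence 3 (position 6): no conditioning environment matches → elsewhere allophone [n].
Occurrence 4 (position 7): no conditioning environment matches → elsewhere allophone [n].
Occurrence 5 (position 9): before a velar stop → [ŋ].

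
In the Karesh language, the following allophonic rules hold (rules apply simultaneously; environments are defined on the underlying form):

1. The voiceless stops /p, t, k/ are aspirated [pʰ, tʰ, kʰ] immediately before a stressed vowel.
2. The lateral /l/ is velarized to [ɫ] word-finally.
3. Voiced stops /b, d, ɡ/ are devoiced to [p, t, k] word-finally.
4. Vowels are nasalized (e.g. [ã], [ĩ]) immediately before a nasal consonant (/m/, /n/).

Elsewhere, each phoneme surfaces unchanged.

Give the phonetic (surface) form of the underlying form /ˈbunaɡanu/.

/b/ (word-initial): rule 3 targets it, but not word-finally → unchanged [b].
/u/ meets the environment for rule 4 (before a nasal consonant) → [ũ].
/n/ (between /u/ and /a/) is unaffected → [n].
/a/ (between /n/ and /ɡ/) fails the environment for rule 4, so it stays [a].
/ɡ/ (between /a/ and /a/) is in the target of rule 3 but the environment (word-finally) is not met → [ɡ].
/a/ meets the environment for rule 4 (before a nasal consonant) → [ã].
/n/ — not in any rule's target class → [n].
/u/ (word-final): rule 4 targets it, but not before a nasal consonant → unchanged [u].

[ˈbũnaɡãnu]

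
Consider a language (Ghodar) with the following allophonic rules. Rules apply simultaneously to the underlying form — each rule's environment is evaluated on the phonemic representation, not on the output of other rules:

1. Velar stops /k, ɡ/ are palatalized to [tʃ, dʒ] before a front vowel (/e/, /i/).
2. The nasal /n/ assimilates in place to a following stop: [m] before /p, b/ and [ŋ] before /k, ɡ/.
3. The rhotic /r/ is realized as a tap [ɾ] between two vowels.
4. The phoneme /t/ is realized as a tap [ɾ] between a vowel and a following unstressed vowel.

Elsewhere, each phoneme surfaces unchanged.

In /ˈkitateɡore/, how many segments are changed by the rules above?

4

Segments that undergo a rule: /k/ → [tʃ] (rule 1); /t/ → [ɾ] (rule 4); /t/ → [ɾ] (rule 4); /r/ → [ɾ] (rule 3).
All other segments surface unchanged.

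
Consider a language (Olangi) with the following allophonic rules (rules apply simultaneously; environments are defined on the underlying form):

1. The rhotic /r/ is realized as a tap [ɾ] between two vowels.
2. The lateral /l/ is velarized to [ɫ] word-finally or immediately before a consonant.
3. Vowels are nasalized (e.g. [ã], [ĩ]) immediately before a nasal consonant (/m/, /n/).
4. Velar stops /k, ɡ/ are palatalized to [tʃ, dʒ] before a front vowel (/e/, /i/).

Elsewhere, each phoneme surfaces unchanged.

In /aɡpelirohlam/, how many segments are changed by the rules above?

2

Segments that undergo a rule: /r/ → [ɾ] (rule 1); /a/ → [ã] (rule 3).
All other segments surface unchanged.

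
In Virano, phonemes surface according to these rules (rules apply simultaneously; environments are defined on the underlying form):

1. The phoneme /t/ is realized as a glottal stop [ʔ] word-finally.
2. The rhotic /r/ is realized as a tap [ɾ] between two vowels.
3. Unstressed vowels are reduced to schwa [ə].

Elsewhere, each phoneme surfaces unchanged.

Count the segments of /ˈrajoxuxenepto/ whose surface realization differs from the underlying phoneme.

5

Segments that undergo a rule: /o/ → [ə] (rule 3); /u/ → [ə] (rule 3); /e/ → [ə] (rule 3); /e/ → [ə] (rule 3); /o/ → [ə] (rule 3).
All other segments surface unchanged.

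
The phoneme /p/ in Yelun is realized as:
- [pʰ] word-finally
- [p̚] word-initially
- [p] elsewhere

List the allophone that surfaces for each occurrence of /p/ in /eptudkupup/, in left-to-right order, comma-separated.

Occurrence 1 (position 2): no conditioning environment matches → elsewhere allophone [p].
Occurrence 2 (position 8): no conditioning environment matches → elsewhere allophone [p].
Occurrence 3 (position 10): word-finally → [pʰ].

[p], [p], [pʰ]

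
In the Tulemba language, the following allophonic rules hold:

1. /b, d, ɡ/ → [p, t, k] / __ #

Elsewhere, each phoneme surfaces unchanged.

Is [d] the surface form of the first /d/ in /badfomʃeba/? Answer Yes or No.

/d/ (between /a/ and /f/) fails the environment for rule 1, so it stays [d].
The actual realization is [d], which matches [d].

Yes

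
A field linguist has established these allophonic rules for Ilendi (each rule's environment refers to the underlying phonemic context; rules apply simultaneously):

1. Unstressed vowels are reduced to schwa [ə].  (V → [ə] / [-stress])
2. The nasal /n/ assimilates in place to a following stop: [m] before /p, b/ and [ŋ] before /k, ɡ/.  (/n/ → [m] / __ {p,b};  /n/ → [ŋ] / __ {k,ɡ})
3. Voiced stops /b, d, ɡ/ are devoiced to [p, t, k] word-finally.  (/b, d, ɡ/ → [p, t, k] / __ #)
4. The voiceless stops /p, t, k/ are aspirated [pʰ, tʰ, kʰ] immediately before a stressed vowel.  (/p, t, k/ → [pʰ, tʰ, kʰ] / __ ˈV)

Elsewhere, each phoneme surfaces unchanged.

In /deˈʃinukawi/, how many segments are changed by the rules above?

Segments that undergo a rule: /e/ → [ə] (rule 1); /u/ → [ə] (rule 1); /a/ → [ə] (rule 1); /i/ → [ə] (rule 1).
All other segments surface unchanged.

4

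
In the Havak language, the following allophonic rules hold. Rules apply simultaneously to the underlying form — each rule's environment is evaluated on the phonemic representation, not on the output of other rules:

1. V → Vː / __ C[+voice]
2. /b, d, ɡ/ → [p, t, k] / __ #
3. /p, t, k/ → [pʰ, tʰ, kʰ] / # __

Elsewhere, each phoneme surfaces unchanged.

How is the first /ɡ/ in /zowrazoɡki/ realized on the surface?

[ɡ]

/ɡ/ (between /o/ and /k/) fails the environment for rule 2, so it stays [ɡ].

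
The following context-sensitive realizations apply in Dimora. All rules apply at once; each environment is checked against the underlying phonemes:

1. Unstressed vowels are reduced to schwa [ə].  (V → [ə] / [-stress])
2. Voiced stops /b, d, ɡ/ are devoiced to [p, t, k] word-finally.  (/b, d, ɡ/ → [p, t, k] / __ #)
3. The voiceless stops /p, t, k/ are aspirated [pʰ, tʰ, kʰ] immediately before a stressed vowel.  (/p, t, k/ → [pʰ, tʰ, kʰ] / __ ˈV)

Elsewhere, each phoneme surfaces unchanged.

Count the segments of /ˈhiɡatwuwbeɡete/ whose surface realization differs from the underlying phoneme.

Segments that undergo a rule: /a/ → [ə] (rule 1); /u/ → [ə] (rule 1); /e/ → [ə] (rule 1); /e/ → [ə] (rule 1); /e/ → [ə] (rule 1).
All other segments surface unchanged.

5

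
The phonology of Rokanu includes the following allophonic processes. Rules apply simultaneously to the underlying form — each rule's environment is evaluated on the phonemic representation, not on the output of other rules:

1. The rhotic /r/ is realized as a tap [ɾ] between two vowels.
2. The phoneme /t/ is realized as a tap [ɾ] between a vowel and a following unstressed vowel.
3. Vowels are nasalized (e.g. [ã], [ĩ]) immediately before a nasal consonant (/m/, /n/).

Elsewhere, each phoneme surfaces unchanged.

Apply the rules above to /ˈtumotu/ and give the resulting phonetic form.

[ˈtũmoɾu]

/t/ (word-initial): rule 2 targets it, but not between a vowel and a following unstressed vowel → unchanged [t].
/u/ meets the environment for rule 3 (before a nasal consonant) → [ũ].
/m/ (between /u/ and /o/) is unaffected → [m].
/o/ — between /m/ and /t/; rule 3 does not apply here → [o].
/t/ (between /o/ and /u/): between a vowel and a following unstressed vowel, so rule 2 applies → [ɾ].
/u/ — word-final; rule 3 does not apply here → [u].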